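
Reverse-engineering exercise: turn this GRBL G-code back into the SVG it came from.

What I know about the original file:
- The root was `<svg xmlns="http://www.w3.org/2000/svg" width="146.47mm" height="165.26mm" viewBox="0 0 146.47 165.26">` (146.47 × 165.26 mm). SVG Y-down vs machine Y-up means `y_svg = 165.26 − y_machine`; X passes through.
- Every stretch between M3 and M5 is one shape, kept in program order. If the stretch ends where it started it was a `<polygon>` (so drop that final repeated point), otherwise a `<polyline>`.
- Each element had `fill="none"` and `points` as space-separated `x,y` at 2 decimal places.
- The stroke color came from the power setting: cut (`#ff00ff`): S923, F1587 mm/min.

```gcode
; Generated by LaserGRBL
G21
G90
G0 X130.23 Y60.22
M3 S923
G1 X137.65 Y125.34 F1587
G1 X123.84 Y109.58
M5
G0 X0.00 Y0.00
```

Each laser-on run becomes one SVG element. Flip Y back into SVG space with y_svg = 165.26 − y_machine. Every run uses S923, so all elements get stroke `#ff00ff` (cut).

Run 1: The run is open, so emit a `<polyline>` with points (Y-flipped): 130.23,105.04 137.65,39.92 123.84,55.68.

<svg xmlns="http://www.w3.org/2000/svg" width="146.47mm" height="165.26mm" viewBox="0 0 146.47 165.26">
  <polyline points="130.23,105.04 137.65,39.92 123.84,55.68" fill="none" stroke="#ff00ff"/>
</svg>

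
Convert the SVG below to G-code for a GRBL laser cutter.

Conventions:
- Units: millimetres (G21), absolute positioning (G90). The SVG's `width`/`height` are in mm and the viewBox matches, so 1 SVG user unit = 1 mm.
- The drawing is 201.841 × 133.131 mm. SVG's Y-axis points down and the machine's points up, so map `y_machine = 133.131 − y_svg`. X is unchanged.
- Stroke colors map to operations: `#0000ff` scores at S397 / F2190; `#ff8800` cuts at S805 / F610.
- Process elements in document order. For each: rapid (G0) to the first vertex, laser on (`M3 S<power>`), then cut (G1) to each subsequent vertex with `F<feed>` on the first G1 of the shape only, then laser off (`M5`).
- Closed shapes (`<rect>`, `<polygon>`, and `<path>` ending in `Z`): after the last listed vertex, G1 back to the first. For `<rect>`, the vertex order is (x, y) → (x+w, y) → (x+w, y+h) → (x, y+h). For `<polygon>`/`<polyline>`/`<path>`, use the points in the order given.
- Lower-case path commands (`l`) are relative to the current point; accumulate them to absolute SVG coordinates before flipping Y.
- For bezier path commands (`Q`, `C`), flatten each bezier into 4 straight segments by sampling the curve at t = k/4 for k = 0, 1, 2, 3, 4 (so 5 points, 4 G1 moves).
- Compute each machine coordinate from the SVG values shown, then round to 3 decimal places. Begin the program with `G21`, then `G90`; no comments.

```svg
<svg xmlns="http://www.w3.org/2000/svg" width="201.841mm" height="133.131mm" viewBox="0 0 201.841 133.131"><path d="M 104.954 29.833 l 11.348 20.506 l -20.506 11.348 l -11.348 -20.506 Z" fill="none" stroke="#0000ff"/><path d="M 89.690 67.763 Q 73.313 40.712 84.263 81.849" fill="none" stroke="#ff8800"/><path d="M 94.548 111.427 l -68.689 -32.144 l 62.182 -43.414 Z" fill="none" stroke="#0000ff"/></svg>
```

G21
G90
G0 X104.954 Y103.298
M3 S397
G1 X116.302 Y82.792 F2190
G1 X95.796 Y71.444
G1 X84.448 Y91.950
G1 X104.954 Y103.298
M5
G0 X89.690 Y65.368
M3 S805
G1 X83.209 Y74.632 F610
G1 X80.145 Y75.372
G1 X80.496 Y67.589
G1 X84.263 Y51.282
M5
G0 X94.548 Y21.704
M3 S397
G1 X25.859 Y53.848 F2190
G1 X88.041 Y97.262
G1 X94.548 Y21.704
M5

1 u = 1 mm; y_m = 133.131 − y.

[1] `<path>` regular polygon, #0000ff→score S397 F2190: (104.954,103.298) → (116.302,82.792) → (95.796,71.444) → (84.448,91.950) → (104.954,103.298) (closed)

[2] `<path>` quadratic bezier, #ff8800→cut S805 F610: (89.690,65.368) → (83.209,74.632) → (80.145,75.372) → (80.496,67.589) → (84.263,51.282)

[3] `<path>` regular polygon, #0000ff→score S397 F2190: (94.548,21.704) → (25.859,53.848) → (88.041,97.262) → (94.548,21.704) (closed)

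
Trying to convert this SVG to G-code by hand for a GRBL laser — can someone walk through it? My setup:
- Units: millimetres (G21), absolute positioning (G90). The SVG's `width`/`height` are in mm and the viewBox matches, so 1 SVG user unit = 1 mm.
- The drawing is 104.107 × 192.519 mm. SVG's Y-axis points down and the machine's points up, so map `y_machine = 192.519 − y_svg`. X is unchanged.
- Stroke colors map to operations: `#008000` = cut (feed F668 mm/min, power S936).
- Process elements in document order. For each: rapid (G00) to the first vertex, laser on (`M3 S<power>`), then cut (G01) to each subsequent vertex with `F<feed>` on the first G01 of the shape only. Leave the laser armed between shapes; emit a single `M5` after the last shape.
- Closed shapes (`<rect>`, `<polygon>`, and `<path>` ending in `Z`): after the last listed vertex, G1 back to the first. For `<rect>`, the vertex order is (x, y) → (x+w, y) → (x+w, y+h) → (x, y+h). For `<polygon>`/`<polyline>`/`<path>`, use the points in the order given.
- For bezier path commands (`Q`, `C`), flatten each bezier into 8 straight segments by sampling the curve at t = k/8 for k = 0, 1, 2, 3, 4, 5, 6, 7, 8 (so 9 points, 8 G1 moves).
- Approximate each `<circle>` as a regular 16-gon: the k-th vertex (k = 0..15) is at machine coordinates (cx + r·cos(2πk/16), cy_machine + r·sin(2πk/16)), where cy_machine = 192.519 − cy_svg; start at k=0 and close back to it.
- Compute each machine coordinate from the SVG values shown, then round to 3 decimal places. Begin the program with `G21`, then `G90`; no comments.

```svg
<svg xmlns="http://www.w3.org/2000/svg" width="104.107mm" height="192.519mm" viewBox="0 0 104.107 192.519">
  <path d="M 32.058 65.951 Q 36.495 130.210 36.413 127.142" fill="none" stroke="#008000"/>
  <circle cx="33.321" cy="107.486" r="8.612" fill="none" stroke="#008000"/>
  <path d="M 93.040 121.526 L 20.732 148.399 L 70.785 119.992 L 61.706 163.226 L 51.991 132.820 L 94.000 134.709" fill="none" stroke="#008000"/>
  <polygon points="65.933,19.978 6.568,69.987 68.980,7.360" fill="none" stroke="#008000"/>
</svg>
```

1 u = 1 mm; y_m = 192.519 − y.

[1] `<path>` quadratic bezier, #008000→cut S936 F668: (32.058,126.568) → (33.097,111.555) → (33.994,98.646) → (34.750,87.842) → (35.365,79.141) → (35.839,72.544) → (36.172,68.051) → (36.363,65.662) → (36.413,65.377)

[2] `<circle>` circle, #008000→cut S936 F668: (41.933,85.033) → (41.277,88.329) → (39.411,91.123) → (36.617,92.989) → (33.321,93.645) → (30.025,92.989) → (27.231,91.123) → (25.365,88.329) → (24.709,85.033) → (25.365,81.737) → (27.231,78.943) → (30.025,77.077) → (33.321,76.421) → (36.617,77.077) → (39.411,78.943) → (41.277,81.737) → (41.933,85.033) (closed)

[3] `<path>` open polyline, #008000→cut S936 F668: (93.040,70.993) → (20.732,44.120) → (70.785,72.527) → (61.706,29.293) → (51.991,59.699) → (94.000,57.810)

[4] `<polygon>` closed polygon, #008000→cut S936 F668: (65.933,172.541) → (6.568,122.532) → (68.980,185.159) → (65.933,172.541) (closed)

G21
G90
G00 X32.058 Y126.568
M3 S936
G01 X33.097 Y111.555 F668
G01 X33.994 Y98.646
G01 X34.750 Y87.842
G01 X35.365 Y79.141
G01 X35.839 Y72.544
G01 X36.172 Y68.051
G01 X36.363 Y65.662
G01 X36.413 Y65.377
G00 X41.933 Y85.033
M3 S936
G01 X41.277 Y88.329 F668
G01 X39.411 Y91.123
G01 X36.617 Y92.989
G01 X33.321 Y93.645
G01 X30.025 Y92.989
G01 X27.231 Y91.123
G01 X25.365 Y88.329
G01 X24.709 Y85.033
G01 X25.365 Y81.737
G01 X27.231 Y78.943
G01 X30.025 Y77.077
G01 X33.321 Y76.421
G01 X36.617 Y77.077
G01 X39.411 Y78.943
G01 X41.277 Y81.737
G01 X41.933 Y85.033
G00 X93.040 Y70.993
M3 S936
G01 X20.732 Y44.120 F668
G01 X70.785 Y72.527
G01 X61.706 Y29.293
G01 X51.991 Y59.699
G01 X94.000 Y57.810
G00 X65.933 Y172.541
M3 S936
G01 X6.568 Y122.532 F668
G01 X68.980 Y185.159
G01 X65.933 Y172.541
M5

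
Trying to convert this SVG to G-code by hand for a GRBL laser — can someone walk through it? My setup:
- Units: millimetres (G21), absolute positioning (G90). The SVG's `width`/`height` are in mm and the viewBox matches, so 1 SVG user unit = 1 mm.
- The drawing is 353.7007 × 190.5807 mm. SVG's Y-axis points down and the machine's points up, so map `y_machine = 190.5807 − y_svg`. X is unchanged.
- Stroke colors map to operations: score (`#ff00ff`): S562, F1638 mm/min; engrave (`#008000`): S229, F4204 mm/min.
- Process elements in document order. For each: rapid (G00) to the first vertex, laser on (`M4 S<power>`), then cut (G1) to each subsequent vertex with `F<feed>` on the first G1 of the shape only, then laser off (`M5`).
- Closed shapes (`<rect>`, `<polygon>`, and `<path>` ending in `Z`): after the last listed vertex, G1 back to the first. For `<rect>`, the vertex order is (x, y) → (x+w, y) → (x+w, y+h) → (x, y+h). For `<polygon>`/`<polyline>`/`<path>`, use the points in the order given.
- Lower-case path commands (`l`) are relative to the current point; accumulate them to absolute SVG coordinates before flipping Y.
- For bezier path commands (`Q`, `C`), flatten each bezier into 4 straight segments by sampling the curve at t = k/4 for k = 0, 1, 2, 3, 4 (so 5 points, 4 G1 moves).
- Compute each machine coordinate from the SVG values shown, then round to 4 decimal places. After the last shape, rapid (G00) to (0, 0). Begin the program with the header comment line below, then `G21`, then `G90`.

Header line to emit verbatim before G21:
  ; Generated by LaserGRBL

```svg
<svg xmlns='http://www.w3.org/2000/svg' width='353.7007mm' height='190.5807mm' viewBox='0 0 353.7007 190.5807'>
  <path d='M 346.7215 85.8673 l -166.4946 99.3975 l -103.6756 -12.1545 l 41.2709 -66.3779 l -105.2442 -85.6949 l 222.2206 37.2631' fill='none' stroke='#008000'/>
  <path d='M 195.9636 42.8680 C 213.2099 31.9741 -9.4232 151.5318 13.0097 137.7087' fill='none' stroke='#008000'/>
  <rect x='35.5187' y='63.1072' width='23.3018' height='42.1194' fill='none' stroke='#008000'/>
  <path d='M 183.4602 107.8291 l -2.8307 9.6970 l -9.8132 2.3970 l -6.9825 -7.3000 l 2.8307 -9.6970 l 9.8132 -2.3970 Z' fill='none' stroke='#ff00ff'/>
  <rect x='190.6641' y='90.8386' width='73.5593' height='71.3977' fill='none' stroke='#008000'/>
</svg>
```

viewBox `0 0 353.7007 190.5807` with mm width/height → 1 unit = 1 mm. Flip: y_m = 190.5807 − y_svg.

**Shape 1** — `<path>` open polyline, stroke `#008000` → engrave (S229, F4204). Machine vertices: (346.7215,104.7134) → (180.2269,5.3159) → (76.5513,17.4704) → (117.8222,83.8483) → (12.5780,169.5432) → (234.7986,132.2801). Open path.

**Shape 2** — `<path>` cubic bezier, stroke `#008000` → engrave (S229, F4204). Control points (SVG): P0=(195.9636,42.8680), P1=(213.2099,31.9741), P2=(-9.4232,151.5318), P3=(13.0097,137.7087); sampled at t=k/4. Machine vertices: (195.9636,147.7127) → (171.4982,135.5458) → (102.5417,99.1939) → (34.5576,63.3912) → (13.0097,52.8720). Open path.

**Shape 3** — `<rect>` rectangle, stroke `#008000` → engrave (S229, F4204). Machine vertices: (35.5187,127.4735) → (58.8205,127.4735) → (58.8205,85.3541) → (35.5187,85.3541) → (35.5187,127.4735). Closed: final G1 returns to the first vertex.

**Shape 4** — `<path>` regular polygon, stroke `#ff00ff` → score (S562, F1638). Machine vertices: (183.4602,82.7516) → (180.6295,73.0546) → (170.8163,70.6576) → (163.8338,77.9576) → (166.6645,87.6546) → (176.4777,90.0516) → (183.4602,82.7516). Closed: final G1 returns to the first vertex.

**Shape 5** — `<rect>` rectangle, stroke `#008000` → engrave (S229, F4204). Machine vertices: (190.6641,99.7421) → (264.2234,99.7421) → (264.2234,28.3444) → (190.6641,28.3444) → (190.6641,99.7421). Closed: final G1 returns to the first vertex.

; Generated by LaserGRBL
G21
G90
G00 X346.7215 Y104.7134
M4 S229
G1 X180.2269 Y5.3159 F4204
G1 X76.5513 Y17.4704
G1 X117.8222 Y83.8483
G1 X12.5780 Y169.5432
G1 X234.7986 Y132.2801
M5
G00 X195.9636 Y147.7127
M4 S229
G1 X171.4982 Y135.5458 F4204
G1 X102.5417 Y99.1939
G1 X34.5576 Y63.3912
G1 X13.0097 Y52.8720
M5
G00 X35.5187 Y127.4735
M4 S229
G1 X58.8205 Y127.4735 F4204
G1 X58.8205 Y85.3541
G1 X35.5187 Y85.3541
G1 X35.5187 Y127.4735
M5
G00 X183.4602 Y82.7516
M4 S562
G1 X180.6295 Y73.0546 F1638
G1 X170.8163 Y70.6576
G1 X163.8338 Y77.9576
G1 X166.6645 Y87.6546
G1 X176.4777 Y90.0516
G1 X183.4602 Y82.7516
M5
G00 X190.6641 Y99.7421
M4 S229
G1 X264.2234 Y99.7421 F4204
G1 X264.2234 Y28.3444
G1 X190.6641 Y28.3444
G1 X190.6641 Y99.7421
M5
G00 X0.0000 Y0.0000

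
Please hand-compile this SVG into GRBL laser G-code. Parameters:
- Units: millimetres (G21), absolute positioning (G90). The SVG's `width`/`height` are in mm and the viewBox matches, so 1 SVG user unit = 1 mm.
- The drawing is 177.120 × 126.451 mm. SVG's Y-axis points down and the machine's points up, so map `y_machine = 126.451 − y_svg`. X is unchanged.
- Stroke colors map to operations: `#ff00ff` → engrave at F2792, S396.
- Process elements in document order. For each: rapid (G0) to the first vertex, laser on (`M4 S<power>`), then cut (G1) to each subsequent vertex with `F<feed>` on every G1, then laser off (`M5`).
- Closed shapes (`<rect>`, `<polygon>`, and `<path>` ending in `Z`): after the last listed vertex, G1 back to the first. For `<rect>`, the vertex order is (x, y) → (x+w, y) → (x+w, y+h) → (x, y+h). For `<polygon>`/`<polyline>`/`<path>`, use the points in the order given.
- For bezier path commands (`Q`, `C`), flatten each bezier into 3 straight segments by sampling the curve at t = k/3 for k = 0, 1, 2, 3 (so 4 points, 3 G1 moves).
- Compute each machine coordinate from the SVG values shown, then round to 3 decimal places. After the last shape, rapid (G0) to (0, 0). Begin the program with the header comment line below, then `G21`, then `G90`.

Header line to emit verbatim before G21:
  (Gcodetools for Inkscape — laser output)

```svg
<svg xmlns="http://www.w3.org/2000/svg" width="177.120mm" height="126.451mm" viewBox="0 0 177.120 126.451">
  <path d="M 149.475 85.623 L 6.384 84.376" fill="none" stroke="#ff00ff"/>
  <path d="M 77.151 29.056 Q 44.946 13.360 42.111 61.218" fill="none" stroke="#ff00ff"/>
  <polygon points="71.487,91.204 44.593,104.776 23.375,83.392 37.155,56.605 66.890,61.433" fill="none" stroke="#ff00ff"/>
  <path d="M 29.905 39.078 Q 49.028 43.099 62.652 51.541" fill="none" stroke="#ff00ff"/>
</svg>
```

Since the viewBox matches the mm dimensions, user units are millimetres directly. The only transform is the Y-flip y_m = 126.451 − y_svg.

Shape 1 is a line segment drawn with `<path>`. Its stroke #ff00ff means engrave at S396, F2792. After flipping Y the toolpath is (149.475,40.828) → (6.384,42.075).

Shape 2 is a quadratic bezier drawn with `<path>`. Its stroke #ff00ff means engrave at S396, F2792. After flipping Y the toolpath is (77.151,97.395) → (58.944,100.797) → (47.264,90.077) → (42.111,65.233).

Shape 3 is a regular polygon drawn with `<polygon>`. Its stroke #ff00ff means engrave at S396, F2792. After flipping Y the toolpath is (71.487,35.247) → (44.593,21.675) → (23.375,43.059) → (37.155,69.846) → (66.890,65.018) → (71.487,35.247), returning to the start.

Shape 4 is a quadratic bezier drawn with `<path>`. Its stroke #ff00ff means engrave at S396, F2792. After flipping Y the toolpath is (29.905,87.373) → (42.043,84.201) → (52.958,80.047) → (62.652,74.910).

(Gcodetools for Inkscape — laser output)
G21
G90
G0 X149.475 Y40.828
M4 S396
G1 X6.384 Y42.075 F2792
M5
G0 X77.151 Y97.395
M4 S396
G1 X58.944 Y100.797 F2792
G1 X47.264 Y90.077 F2792
G1 X42.111 Y65.233 F2792
M5
G0 X71.487 Y35.247
M4 S396
G1 X44.593 Y21.675 F2792
G1 X23.375 Y43.059 F2792
G1 X37.155 Y69.846 F2792
G1 X66.890 Y65.018 F2792
G1 X71.487 Y35.247 F2792
M5
G0 X29.905 Y87.373
M4 S396
G1 X42.043 Y84.201 F2792
G1 X52.958 Y80.047 F2792
G1 X62.652 Y74.910 F2792
M5
G0 X0.000 Y0.000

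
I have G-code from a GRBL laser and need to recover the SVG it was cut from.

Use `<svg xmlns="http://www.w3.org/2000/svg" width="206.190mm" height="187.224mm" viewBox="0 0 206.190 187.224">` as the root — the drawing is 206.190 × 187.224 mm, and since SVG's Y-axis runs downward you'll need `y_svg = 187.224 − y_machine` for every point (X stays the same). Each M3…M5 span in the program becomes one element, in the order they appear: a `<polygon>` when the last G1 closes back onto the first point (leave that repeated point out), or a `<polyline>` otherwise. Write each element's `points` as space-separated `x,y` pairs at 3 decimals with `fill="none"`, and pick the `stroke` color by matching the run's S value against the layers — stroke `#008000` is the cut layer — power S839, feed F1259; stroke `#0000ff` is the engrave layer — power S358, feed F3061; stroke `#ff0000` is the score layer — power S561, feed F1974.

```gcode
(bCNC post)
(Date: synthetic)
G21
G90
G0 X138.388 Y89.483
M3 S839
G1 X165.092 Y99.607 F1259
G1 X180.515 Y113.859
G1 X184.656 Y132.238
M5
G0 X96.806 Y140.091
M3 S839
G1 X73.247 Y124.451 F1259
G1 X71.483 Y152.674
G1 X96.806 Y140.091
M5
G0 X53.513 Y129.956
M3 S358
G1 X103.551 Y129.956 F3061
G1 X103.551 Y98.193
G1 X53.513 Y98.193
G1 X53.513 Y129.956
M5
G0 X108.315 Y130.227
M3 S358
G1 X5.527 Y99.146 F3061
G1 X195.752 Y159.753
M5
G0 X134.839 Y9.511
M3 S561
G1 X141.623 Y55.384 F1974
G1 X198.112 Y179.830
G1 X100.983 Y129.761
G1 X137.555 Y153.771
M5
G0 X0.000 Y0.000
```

<svg xmlns="http://www.w3.org/2000/svg" width="206.190mm" height="187.224mm" viewBox="0 0 206.190 187.224">
  <polyline points="138.388,97.741 165.092,87.617 180.515,73.365 184.656,54.986" fill="none" stroke="#008000"/>
  <polygon points="96.806,47.133 73.247,62.773 71.483,34.550" fill="none" stroke="#008000"/>
  <polygon points="53.513,57.268 103.551,57.268 103.551,89.031 53.513,89.031" fill="none" stroke="#0000ff"/>
  <polyline points="108.315,56.997 5.527,88.078 195.752,27.471" fill="none" stroke="#0000ff"/>
  <polyline points="134.839,177.713 141.623,131.840 198.112,7.394 100.983,57.463 137.555,33.453" fill="none" stroke="#ff0000"/>
</svg>

Each laser-on run becomes one SVG element. Flip Y back into SVG space with y_svg = 187.224 − y_machine.

Run 1: S839 ⇒ cut layer `#008000`. The run is open, so emit a `<polyline>` with points (Y-flipped): 138.388,97.741 165.092,87.617 180.515,73.365 184.656,54.986.

Run 2: the run's S839 means `#008000` (cut). The run returns to its start, so emit a `<polygon>` with points (Y-flipped): 96.806,47.133 73.247,62.773 71.483,34.550.

Run 3: power S358 maps to stroke `#0000ff` (engrave). The run returns to its start, so emit a `<polygon>` with points (Y-flipped): 53.513,57.268 103.551,57.268 103.551,89.031 53.513,89.031.

Run 4: the run's S358 means `#0000ff` (engrave). The run is open, so emit a `<polyline>` with points (Y-flipped): 108.315,56.997 5.527,88.078 195.752,27.471.

Run 5: power S561 maps to stroke `#ff0000` (score). The run is open, so emit a `<polyline>` with points (Y-flipped): 134.839,177.713 141.623,131.840 198.112,7.394 100.983,57.463 137.555,33.453.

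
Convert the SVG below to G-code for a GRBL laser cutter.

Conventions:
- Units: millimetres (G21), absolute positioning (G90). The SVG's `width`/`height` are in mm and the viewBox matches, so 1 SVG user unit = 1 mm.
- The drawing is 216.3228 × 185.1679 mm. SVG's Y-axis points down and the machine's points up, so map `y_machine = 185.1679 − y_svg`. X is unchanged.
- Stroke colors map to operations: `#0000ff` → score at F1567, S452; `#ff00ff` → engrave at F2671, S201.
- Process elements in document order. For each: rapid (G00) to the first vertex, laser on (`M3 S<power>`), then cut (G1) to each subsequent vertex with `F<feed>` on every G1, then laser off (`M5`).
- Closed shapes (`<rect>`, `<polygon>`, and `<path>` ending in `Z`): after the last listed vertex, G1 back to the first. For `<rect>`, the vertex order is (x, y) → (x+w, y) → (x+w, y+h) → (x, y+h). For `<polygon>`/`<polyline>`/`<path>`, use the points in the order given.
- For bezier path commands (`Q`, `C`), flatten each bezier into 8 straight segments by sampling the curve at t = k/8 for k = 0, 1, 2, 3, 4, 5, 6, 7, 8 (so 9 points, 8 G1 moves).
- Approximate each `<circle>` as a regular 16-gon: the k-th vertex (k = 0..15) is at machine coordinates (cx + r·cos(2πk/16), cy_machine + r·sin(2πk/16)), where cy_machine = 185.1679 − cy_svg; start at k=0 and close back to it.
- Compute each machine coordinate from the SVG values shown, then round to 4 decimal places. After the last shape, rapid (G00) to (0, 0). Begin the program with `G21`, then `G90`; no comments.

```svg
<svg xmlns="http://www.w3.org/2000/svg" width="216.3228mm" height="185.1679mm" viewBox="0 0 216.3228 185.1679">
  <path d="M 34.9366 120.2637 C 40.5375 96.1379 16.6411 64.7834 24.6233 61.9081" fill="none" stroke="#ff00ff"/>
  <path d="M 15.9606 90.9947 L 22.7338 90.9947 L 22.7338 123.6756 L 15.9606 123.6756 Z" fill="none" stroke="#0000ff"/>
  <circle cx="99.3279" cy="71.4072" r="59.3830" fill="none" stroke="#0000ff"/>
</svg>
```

G21
G90
G00 X34.9366 Y64.9042
M3 S201
G1 X35.7741 Y74.2205 F2671
G1 X34.5655 Y83.7960 F2671
G1 X32.0301 Y93.2123 F2671
G1 X28.8870 Y102.0509 F2671
G1 X25.8555 Y109.8935 F2671
G1 X23.6549 Y116.3214 F2671
G1 X23.0044 Y120.9163 F2671
G1 X24.6233 Y123.2598 F2671
M5
G00 X15.9606 Y94.1732
M3 S452
G1 X22.7338 Y94.1732 F1567
G1 X22.7338 Y61.4923 F1567
G1 X15.9606 Y61.4923 F1567
G1 X15.9606 Y94.1732 F1567
M5
G00 X158.7109 Y113.7607
M3 S452
G1 X154.1906 Y136.4856 F1567
G1 X141.3180 Y155.7508 F1567
G1 X122.0528 Y168.6234 F1567
G1 X99.3279 Y173.1437 F1567
G1 X76.6030 Y168.6234 F1567
G1 X57.3378 Y155.7508 F1567
G1 X44.4652 Y136.4856 F1567
G1 X39.9449 Y113.7607 F1567
G1 X44.4652 Y91.0358 F1567
G1 X57.3378 Y71.7706 F1567
G1 X76.6030 Y58.8980 F1567
G1 X99.3279 Y54.3777 F1567
G1 X122.0528 Y58.8980 F1567
G1 X141.3180 Y71.7706 F1567
G1 X154.1906 Y91.0358 F1567
G1 X158.7109 Y113.7607 F1567
M5
G00 X0.0000 Y0.0000

1 u = 1 mm; y_m = 185.1679 − y.

[1] `<path>` cubic bezier, #ff00ff→engrave S201 F2671: (34.9366,64.9042) → (35.7741,74.2205) → (34.5655,83.7960) → (32.0301,93.2123) → (28.8870,102.0509) → (25.8555,109.8935) → (23.6549,116.3214) → (23.0044,120.9163) → (24.6233,123.2598)

[2] `<path>` rectangle, #0000ff→score S452 F1567: (15.9606,94.1732) → (22.7338,94.1732) → (22.7338,61.4923) → (15.9606,61.4923) → (15.9606,94.1732) (closed)

[3] `<circle>` circle, #0000ff→score S452 F1567: (158.7109,113.7607) → (154.1906,136.4856) → (141.3180,155.7508) → (122.0528,168.6234) → (99.3279,173.1437) → (76.6030,168.6234) → (57.3378,155.7508) → (44.4652,136.4856) → (39.9449,113.7607) → (44.4652,91.0358) → (57.3378,71.7706) → (76.6030,58.8980) → (99.3279,54.3777) → (122.0528,58.8980) → (141.3180,71.7706) → (154.1906,91.0358) → (158.7109,113.7607) (closed)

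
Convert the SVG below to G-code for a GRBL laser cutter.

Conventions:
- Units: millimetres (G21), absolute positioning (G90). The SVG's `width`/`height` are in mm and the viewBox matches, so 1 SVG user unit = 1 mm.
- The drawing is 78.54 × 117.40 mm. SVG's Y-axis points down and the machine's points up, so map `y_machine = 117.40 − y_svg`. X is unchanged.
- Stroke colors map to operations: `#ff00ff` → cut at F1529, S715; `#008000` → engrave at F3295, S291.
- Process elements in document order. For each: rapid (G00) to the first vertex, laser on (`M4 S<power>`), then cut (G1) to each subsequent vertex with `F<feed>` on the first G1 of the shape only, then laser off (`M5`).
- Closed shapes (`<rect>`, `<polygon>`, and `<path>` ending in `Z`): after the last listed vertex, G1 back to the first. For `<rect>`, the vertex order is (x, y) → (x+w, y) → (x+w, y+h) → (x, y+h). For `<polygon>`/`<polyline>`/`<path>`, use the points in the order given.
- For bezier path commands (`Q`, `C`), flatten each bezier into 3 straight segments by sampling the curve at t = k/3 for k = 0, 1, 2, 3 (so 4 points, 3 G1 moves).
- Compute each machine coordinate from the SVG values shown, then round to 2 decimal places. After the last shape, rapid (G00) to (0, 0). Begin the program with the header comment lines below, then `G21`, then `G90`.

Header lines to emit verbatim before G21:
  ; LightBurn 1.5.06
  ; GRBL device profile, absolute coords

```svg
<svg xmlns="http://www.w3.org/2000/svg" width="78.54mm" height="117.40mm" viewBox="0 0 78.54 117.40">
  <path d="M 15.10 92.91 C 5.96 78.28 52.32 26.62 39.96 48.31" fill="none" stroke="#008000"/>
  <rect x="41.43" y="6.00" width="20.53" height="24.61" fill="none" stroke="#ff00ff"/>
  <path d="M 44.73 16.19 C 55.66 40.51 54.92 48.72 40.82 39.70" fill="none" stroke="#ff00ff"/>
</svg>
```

viewBox `0 0 78.54 117.40` with mm width/height → 1 unit = 1 mm. Flip: y_m = 117.40 − y_svg.

**Shape 1** — `<path>` cubic bezier, stroke `#008000` → engrave (S291, F3295). Control points (SVG): P0=(15.10,92.91), P1=(5.96,78.28), P2=(52.32,26.62), P3=(39.96,48.31); sampled at t=k/3. Machine vertices: (15.10,24.49) → (20.23,47.38) → (36.98,70.42) → (39.96,69.09). Open path.

**Shape 2** — `<rect>` rectangle, stroke `#ff00ff` → cut (S715, F1529). Machine vertices: (41.43,111.40) → (61.96,111.40) → (61.96,86.79) → (41.43,86.79) → (41.43,111.40). Closed: final G1 returns to the first vertex.

**Shape 3** — `<path>` cubic bezier, stroke `#ff00ff` → cut (S715, F1529). Control points (SVG): P0=(44.73,16.19), P1=(55.66,40.51), P2=(54.92,48.72), P3=(40.82,39.70); sampled at t=k/3. Machine vertices: (44.73,101.21) → (51.71,82.30) → (50.53,74.38) → (40.82,77.70). Open path.

; LightBurn 1.5.06
; GRBL device profile, absolute coords
G21
G90
G00 X15.10 Y24.49
M4 S291
G1 X20.23 Y47.38 F3295
G1 X36.98 Y70.42
G1 X39.96 Y69.09
M5
G00 X41.43 Y111.40
M4 S715
G1 X61.96 Y111.40 F1529
G1 X61.96 Y86.79
G1 X41.43 Y86.79
G1 X41.43 Y111.40
M5
G00 X44.73 Y101.21
M4 S715
G1 X51.71 Y82.30 F1529
G1 X50.53 Y74.38
G1 X40.82 Y77.70
M5
G00 X0.00 Y0.00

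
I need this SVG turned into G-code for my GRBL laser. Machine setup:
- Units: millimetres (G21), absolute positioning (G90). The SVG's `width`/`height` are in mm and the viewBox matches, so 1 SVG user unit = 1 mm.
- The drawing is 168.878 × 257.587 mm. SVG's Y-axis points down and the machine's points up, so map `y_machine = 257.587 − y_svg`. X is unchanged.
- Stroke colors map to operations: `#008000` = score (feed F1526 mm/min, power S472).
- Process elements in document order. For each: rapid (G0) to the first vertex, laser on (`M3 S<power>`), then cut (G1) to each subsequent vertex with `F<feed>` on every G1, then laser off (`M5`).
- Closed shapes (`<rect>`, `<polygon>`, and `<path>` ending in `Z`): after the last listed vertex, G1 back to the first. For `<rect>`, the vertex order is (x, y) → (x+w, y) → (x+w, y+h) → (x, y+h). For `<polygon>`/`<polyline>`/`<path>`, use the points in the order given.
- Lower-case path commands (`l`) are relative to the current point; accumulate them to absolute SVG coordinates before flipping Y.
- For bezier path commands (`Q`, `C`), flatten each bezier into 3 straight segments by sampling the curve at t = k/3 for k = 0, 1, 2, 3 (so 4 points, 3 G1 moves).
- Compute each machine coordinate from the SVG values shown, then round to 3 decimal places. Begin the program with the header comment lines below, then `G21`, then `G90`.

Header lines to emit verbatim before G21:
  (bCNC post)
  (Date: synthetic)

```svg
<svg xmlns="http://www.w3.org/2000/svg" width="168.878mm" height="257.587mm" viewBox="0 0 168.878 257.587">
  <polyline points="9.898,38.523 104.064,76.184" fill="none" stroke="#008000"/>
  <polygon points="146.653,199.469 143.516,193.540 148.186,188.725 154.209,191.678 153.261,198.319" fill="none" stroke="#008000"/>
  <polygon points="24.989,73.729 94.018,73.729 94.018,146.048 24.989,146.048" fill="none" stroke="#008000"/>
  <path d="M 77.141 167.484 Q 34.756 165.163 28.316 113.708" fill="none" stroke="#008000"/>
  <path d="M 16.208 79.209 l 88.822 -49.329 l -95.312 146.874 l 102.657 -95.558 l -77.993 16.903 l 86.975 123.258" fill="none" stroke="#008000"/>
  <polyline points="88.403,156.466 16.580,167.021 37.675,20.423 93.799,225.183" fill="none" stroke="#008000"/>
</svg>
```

viewBox `0 0 168.878 257.587` with mm width/height → 1 unit = 1 mm. Flip: y_m = 257.587 − y_svg.

**Shape 1** — `<polyline>` line segment, stroke `#008000` → score (S472, F1526). Machine vertices: (9.898,219.064) → (104.064,181.403). Open path.

**Shape 2** — `<polygon>` regular polygon, stroke `#008000` → score (S472, F1526). Machine vertices: (146.653,58.118) → (143.516,64.047) → (148.186,68.862) → (154.209,65.909) → (153.261,59.268) → (146.653,58.118). Closed: final G1 returns to the first vertex.

**Shape 3** — `<polygon>` rectangle, stroke `#008000` → score (S472, F1526). Machine vertices: (24.989,183.858) → (94.018,183.858) → (94.018,111.539) → (24.989,111.539) → (24.989,183.858). Closed: final G1 returns to the first vertex.

**Shape 4** — `<path>` quadratic bezier, stroke `#008000` → score (S472, F1526). Control points (SVG): P0=(77.141,167.484), P1=(34.756,165.163), P2=(28.316,113.708); sampled at t=k/3. Machine vertices: (77.141,90.103) → (52.878,97.110) → (36.603,115.035) → (28.316,143.879). Open path.

**Shape 5** — `<path>` open polyline, stroke `#008000` → score (S472, F1526). Machine vertices: (16.208,178.378) → (105.030,227.707) → (9.718,80.833) → (112.375,176.391) → (34.382,159.488) → (121.357,36.230). Open path.

**Shape 6** — `<polyline>` open polyline, stroke `#008000` → score (S472, F1526). Machine vertices: (88.403,101.121) → (16.580,90.566) → (37.675,237.164) → (93.799,32.404). Open path.

(bCNC post)
(Date: synthetic)
G21
G90
G0 X9.898 Y219.064
M3 S472
G1 X104.064 Y181.403 F1526
M5
G0 X146.653 Y58.118
M3 S472
G1 X143.516 Y64.047 F1526
G1 X148.186 Y68.862 F1526
G1 X154.209 Y65.909 F1526
G1 X153.261 Y59.268 F1526
G1 X146.653 Y58.118 F1526
M5
G0 X24.989 Y183.858
M3 S472
G1 X94.018 Y183.858 F1526
G1 X94.018 Y111.539 F1526
G1 X24.989 Y111.539 F1526
G1 X24.989 Y183.858 F1526
M5
G0 X77.141 Y90.103
M3 S472
G1 X52.878 Y97.110 F1526
G1 X36.603 Y115.035 F1526
G1 X28.316 Y143.879 F1526
M5
G0 X16.208 Y178.378
M3 S472
G1 X105.030 Y227.707 F1526
G1 X9.718 Y80.833 F1526
G1 X112.375 Y176.391 F1526
G1 X34.382 Y159.488 F1526
G1 X121.357 Y36.230 F1526
M5
G0 X88.403 Y101.121
M3 S472
G1 X16.580 Y90.566 F1526
G1 X37.675 Y237.164 F1526
G1 X93.799 Y32.404 F1526
M5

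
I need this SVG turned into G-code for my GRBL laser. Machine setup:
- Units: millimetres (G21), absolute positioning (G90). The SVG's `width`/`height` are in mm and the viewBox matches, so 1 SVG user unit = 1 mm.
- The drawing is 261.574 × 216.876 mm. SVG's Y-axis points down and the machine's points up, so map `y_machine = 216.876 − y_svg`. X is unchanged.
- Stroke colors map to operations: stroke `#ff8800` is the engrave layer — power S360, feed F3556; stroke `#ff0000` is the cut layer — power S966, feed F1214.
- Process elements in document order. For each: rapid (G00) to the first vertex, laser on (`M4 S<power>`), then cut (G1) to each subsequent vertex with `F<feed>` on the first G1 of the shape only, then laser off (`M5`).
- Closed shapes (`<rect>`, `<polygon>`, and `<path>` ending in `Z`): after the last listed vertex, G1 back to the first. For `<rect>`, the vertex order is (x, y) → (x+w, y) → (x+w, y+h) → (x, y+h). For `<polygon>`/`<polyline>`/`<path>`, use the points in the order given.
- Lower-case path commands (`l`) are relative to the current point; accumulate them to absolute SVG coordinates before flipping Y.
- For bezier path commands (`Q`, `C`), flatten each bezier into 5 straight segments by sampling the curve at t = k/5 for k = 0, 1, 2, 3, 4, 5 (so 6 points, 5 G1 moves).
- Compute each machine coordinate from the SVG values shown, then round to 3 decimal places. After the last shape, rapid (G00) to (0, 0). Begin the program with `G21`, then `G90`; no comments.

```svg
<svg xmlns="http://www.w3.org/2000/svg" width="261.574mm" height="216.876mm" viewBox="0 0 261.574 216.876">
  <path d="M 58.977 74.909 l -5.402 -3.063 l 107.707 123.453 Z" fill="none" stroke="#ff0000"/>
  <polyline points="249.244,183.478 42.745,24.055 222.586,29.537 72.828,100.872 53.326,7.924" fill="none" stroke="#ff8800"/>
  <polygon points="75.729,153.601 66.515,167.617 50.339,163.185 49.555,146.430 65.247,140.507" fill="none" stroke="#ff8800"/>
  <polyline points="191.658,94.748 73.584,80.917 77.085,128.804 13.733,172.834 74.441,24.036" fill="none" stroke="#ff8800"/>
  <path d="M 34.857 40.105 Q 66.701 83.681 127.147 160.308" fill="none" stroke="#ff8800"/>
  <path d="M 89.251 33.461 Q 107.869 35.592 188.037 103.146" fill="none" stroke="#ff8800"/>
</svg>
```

viewBox `0 0 261.574 216.876` with mm width/height → 1 unit = 1 mm. Flip: y_m = 216.876 − y_svg.

**Shape 1** — `<path>` closed polygon, stroke `#ff0000` → cut (S966, F1214). Machine vertices: (58.977,141.967) → (53.575,145.030) → (161.282,21.577) → (58.977,141.967). Closed: final G1 returns to the first vertex.

**Shape 2** — `<polyline>` open polyline, stroke `#ff8800` → engrave (S360, F3556). Machine vertices: (249.244,33.398) → (42.745,192.821) → (222.586,187.339) → (72.828,116.004) → (53.326,208.952). Open path.

**Shape 3** — `<polygon>` regular polygon, stroke `#ff8800` → engrave (S360, F3556). Machine vertices: (75.729,63.275) → (66.515,49.259) → (50.339,53.691) → (49.555,70.446) → (65.247,76.369) → (75.729,63.275). Closed: final G1 returns to the first vertex.

**Shape 4** — `<polyline>` open polyline, stroke `#ff8800` → engrave (S360, F3556). Machine vertices: (191.658,122.128) → (73.584,135.959) → (77.085,88.072) → (13.733,44.042) → (74.441,192.840). Open path.

**Shape 5** — `<path>` quadratic bezier, stroke `#ff8800` → engrave (S360, F3556). Control points (SVG): P0=(34.857,40.105), P1=(66.701,83.681), P2=(127.147,160.308); sampled at t=k/5. Machine vertices: (34.857,176.771) → (48.739,158.019) → (64.909,136.622) → (83.367,112.581) → (104.113,85.897) → (127.147,56.568). Open path.

**Shape 6** — `<path>` quadratic bezier, stroke `#ff8800` → engrave (S360, F3556). Control points (SVG): P0=(89.251,33.461), P1=(107.869,35.592), P2=(188.037,103.146); sampled at t=k/5. Machine vertices: (89.251,183.415) → (99.160,179.946) → (113.993,171.243) → (133.751,157.306) → (158.432,138.135) → (188.037,113.730). Open path.

G21
G90
G00 X58.977 Y141.967
M4 S966
G1 X53.575 Y145.030 F1214
G1 X161.282 Y21.577
G1 X58.977 Y141.967
M5
G00 X249.244 Y33.398
M4 S360
G1 X42.745 Y192.821 F3556
G1 X222.586 Y187.339
G1 X72.828 Y116.004
G1 X53.326 Y208.952
M5
G00 X75.729 Y63.275
M4 S360
G1 X66.515 Y49.259 F3556
G1 X50.339 Y53.691
G1 X49.555 Y70.446
G1 X65.247 Y76.369
G1 X75.729 Y63.275
M5
G00 X191.658 Y122.128
M4 S360
G1 X73.584 Y135.959 F3556
G1 X77.085 Y88.072
G1 X13.733 Y44.042
G1 X74.441 Y192.840
M5
G00 X34.857 Y176.771
M4 S360
G1 X48.739 Y158.019 F3556
G1 X64.909 Y136.622
G1 X83.367 Y112.581
G1 X104.113 Y85.897
G1 X127.147 Y56.568
M5
G00 X89.251 Y183.415
M4 S360
G1 X99.160 Y179.946 F3556
G1 X113.993 Y171.243
G1 X133.751 Y157.306
G1 X158.432 Y138.135
G1 X188.037 Y113.730
M5
G00 X0.000 Y0.000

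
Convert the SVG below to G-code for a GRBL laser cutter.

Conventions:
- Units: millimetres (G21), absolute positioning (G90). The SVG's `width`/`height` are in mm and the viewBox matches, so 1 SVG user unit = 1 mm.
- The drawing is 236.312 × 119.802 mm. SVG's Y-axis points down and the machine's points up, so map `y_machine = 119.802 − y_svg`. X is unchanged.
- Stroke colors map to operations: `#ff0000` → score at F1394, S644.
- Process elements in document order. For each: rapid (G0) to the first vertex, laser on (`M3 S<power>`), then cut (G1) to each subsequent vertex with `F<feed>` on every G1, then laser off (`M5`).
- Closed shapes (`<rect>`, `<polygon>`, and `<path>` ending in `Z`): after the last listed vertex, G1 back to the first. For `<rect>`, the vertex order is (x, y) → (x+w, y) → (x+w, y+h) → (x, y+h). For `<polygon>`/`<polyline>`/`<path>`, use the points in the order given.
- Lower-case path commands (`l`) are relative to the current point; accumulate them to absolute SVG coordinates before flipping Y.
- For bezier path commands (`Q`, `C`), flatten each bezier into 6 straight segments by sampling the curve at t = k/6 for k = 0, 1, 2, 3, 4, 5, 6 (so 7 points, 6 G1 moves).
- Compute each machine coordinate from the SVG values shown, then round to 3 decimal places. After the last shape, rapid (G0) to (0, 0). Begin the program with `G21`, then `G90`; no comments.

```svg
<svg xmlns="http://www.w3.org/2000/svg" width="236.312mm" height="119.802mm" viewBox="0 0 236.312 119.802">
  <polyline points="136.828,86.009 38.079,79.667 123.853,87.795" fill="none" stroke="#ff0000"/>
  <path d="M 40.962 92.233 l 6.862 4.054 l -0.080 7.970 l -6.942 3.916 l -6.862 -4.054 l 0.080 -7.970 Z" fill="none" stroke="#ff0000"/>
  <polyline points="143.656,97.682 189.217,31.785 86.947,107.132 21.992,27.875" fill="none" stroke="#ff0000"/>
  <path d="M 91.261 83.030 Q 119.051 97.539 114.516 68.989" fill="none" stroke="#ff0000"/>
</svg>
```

Since the viewBox matches the mm dimensions, user units are millimetres directly. The only transform is the Y-flip y_m = 119.802 − y_svg.

Shape 1 is a open polyline drawn with `<polyline>`. Its stroke #ff0000 means score at S644, F1394. After flipping Y the toolpath is (136.828,33.793) → (38.079,40.135) → (123.853,32.007).

Shape 2 is a regular polygon drawn with `<path>`. Its stroke #ff0000 means score at S644, F1394. After flipping Y the toolpath is (40.962,27.569) → (47.824,23.515) → (47.744,15.545) → (40.802,11.629) → (33.940,15.683) → (34.020,23.653) → (40.962,27.569), returning to the start.

Shape 3 is a open polyline drawn with `<polyline>`. Its stroke #ff0000 means score at S644, F1394. After flipping Y the toolpath is (143.656,22.120) → (189.217,88.017) → (86.947,12.670) → (21.992,91.927).

Shape 4 is a quadratic bezier drawn with `<path>`. Its stroke #ff0000 means score at S644, F1394. After flipping Y the toolpath is (91.261,36.772) → (99.626,33.132) → (106.196,31.884) → (110.970,33.028) → (113.948,36.564) → (115.130,42.492) → (114.516,50.813).

G21
G90
G0 X136.828 Y33.793
M3 S644
G1 X38.079 Y40.135 F1394
G1 X123.853 Y32.007 F1394
M5
G0 X40.962 Y27.569
M3 S644
G1 X47.824 Y23.515 F1394
G1 X47.744 Y15.545 F1394
G1 X40.802 Y11.629 F1394
G1 X33.940 Y15.683 F1394
G1 X34.020 Y23.653 F1394
G1 X40.962 Y27.569 F1394
M5
G0 X143.656 Y22.120
M3 S644
G1 X189.217 Y88.017 F1394
G1 X86.947 Y12.670 F1394
G1 X21.992 Y91.927 F1394
M5
G0 X91.261 Y36.772
M3 S644
G1 X99.626 Y33.132 F1394
G1 X106.196 Y31.884 F1394
G1 X110.970 Y33.028 F1394
G1 X113.948 Y36.564 F1394
G1 X115.130 Y42.492 F1394
G1 X114.516 Y50.813 F1394
M5
G0 X0.000 Y0.000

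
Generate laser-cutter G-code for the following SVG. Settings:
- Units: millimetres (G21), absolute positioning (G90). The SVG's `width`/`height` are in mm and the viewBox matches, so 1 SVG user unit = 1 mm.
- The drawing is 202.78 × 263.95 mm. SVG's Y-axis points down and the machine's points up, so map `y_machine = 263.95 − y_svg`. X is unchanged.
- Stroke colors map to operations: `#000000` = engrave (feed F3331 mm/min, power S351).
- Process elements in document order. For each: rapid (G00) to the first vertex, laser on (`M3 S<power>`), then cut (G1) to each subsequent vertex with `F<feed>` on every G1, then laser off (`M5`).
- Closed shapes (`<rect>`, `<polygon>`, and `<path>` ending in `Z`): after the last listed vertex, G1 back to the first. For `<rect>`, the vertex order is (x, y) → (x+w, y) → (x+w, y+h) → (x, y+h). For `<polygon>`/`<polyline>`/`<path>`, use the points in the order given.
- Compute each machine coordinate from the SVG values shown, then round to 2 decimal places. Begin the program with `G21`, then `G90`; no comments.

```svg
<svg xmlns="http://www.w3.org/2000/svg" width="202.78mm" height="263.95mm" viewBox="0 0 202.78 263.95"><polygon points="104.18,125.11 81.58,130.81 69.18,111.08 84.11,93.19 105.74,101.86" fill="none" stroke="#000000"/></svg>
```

G21
G90
G00 X104.18 Y138.84
M3 S351
G1 X81.58 Y133.14 F3331
G1 X69.18 Y152.87 F3331
G1 X84.11 Y170.76 F3331
G1 X105.74 Y162.09 F3331
G1 X104.18 Y138.84 F3331
M5

1 u = 1 mm; y_m = 263.95 − y.

[1] `<polygon>` regular polygon, #000000→engrave S351 F3331: (104.18,138.84) → (81.58,133.14) → (69.18,152.87) → (84.11,170.76) → (105.74,162.09) → (104.18,138.84) (closed)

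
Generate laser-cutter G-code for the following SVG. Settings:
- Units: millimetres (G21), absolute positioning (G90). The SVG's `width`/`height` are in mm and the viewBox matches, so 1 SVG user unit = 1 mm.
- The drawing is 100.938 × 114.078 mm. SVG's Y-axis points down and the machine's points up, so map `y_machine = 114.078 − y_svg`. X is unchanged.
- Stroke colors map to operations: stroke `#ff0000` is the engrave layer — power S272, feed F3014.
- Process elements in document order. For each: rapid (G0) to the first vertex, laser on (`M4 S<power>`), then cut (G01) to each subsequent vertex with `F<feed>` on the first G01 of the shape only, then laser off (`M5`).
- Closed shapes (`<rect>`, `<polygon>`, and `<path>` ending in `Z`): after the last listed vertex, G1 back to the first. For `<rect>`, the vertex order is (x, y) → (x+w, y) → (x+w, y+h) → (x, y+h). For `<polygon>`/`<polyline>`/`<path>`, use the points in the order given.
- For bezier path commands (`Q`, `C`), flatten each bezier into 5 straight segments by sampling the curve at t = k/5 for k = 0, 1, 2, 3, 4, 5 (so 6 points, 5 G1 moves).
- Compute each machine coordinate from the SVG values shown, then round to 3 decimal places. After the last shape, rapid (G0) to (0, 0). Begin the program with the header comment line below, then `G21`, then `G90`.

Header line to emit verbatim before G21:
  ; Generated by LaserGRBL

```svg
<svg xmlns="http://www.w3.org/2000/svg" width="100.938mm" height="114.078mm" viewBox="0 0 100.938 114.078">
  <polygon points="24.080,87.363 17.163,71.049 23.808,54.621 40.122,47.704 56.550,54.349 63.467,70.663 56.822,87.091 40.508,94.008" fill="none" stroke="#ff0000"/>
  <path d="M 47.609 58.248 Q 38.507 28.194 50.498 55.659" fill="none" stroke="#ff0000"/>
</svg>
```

viewBox `0 0 100.938 114.078` with mm width/height → 1 unit = 1 mm. Flip: y_m = 114.078 − y_svg.

**Shape 1** — `<polygon>` regular polygon, stroke `#ff0000` → engrave (S272, F3014). Machine vertices: (24.080,26.715) → (17.163,43.029) → (23.808,59.457) → (40.122,66.374) → (56.550,59.729) → (63.467,43.415) → (56.822,26.987) → (40.508,20.070) → (24.080,26.715). Closed: final G1 returns to the first vertex.

**Shape 2** — `<path>` quadratic bezier, stroke `#ff0000` → engrave (S272, F3014). Control points (SVG): P0=(47.609,58.248), P1=(38.507,28.194), P2=(50.498,55.659); sampled at t=k/5. Machine vertices: (47.609,55.830) → (44.812,65.551) → (43.702,70.670) → (44.280,71.188) → (46.545,67.104) → (50.498,58.419). Open path.

; Generated by LaserGRBL
G21
G90
G0 X24.080 Y26.715
M4 S272
G01 X17.163 Y43.029 F3014
G01 X23.808 Y59.457
G01 X40.122 Y66.374
G01 X56.550 Y59.729
G01 X63.467 Y43.415
G01 X56.822 Y26.987
G01 X40.508 Y20.070
G01 X24.080 Y26.715
M5
G0 X47.609 Y55.830
M4 S272
G01 X44.812 Y65.551 F3014
G01 X43.702 Y70.670
G01 X44.280 Y71.188
G01 X46.545 Y67.104
G01 X50.498 Y58.419
M5
G0 X0.000 Y0.000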